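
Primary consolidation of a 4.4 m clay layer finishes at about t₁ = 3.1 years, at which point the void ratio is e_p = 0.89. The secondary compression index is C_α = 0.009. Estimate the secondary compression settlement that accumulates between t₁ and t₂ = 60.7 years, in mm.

S_s ≈ 27.1 mm

Secondary compression: S_s = C_α·H/(1+e_p)·log₁₀(t₂/t₁)
S_s = 0.009×4.4/(1+0.89)×log₁₀(60.7/3.1)
    = 0.02095 × 1.292 = 0.02707 m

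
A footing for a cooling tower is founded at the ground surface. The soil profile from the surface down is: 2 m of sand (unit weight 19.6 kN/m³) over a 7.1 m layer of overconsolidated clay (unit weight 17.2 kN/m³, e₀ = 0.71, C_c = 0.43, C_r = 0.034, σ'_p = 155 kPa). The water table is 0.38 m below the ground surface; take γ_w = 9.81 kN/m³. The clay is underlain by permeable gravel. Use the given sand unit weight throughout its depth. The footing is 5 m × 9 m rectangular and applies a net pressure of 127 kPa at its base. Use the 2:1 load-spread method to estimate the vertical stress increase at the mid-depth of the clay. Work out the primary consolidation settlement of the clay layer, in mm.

Mid-depth of clay below the ground surface: z = 2 + 7.1/2 = 5.55 m.
Total vertical stress at mid-clay: σ_v = 19.6×2 + 17.2×3.55 = 100.26 kPa.
Pore pressure: u = 9.81×(5.55 − 0.38) = 50.718 kPa.
Initial effective stress: σ'_0 = σ_v − u = 100.26 − 50.718 = 49.542 kPa.
Stress increase at mid-clay by the 2:1 spreading method:
Δσ = qBL/((B+z)(L+z)) = 127×5×9/((5+5.55)(9+5.55)) = 37.231 kPa
Final effective stress: σ'_f = 49.542 + 37.231 = 86.773 kPa.
σ'_f = 86.773 ≤ σ'_p = 155 kPa, so the clay remains overconsolidated and only the recompression index applies:
S_c = C_r·H/(1+e₀)·log₁₀(σ'_f/σ'_0) = 0.034×7.1/1.71×log₁₀(86.773/49.542)
    = 0.14117 × 0.24341 = 0.03436 m

S_c ≈ 34.4 mm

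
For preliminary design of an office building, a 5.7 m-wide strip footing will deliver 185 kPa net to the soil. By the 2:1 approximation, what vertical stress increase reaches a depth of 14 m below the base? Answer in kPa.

By the 2:1 method the load spreads at 1 horizontal : 2 vertical, so at depth z the loaded area has grown by z in each plan dimension:
Δσ = qB/(B+z) = 185×5.7/(5.7+14) = 53.528 kPa

Δσ_z ≈ 53.5 kPa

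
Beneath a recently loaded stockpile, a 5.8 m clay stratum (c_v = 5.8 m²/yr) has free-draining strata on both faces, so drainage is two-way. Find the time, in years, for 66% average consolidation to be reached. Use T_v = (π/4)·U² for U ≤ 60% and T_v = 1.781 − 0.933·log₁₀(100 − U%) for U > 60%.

Drainage path length: H_d = H/2 = 2.9 m (double drainage).
U > 60%: T_v = 1.781 − 0.933·log₁₀(100 − 66) = 0.35213.
t = T_v·H_d²/c_v = 0.35213×2.9²/5.8 = 0.5106 years.

t ≈ 0.511 years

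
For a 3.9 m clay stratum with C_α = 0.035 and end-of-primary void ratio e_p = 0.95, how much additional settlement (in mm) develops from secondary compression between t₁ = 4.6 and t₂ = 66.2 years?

Secondary compression: S_s = C_α·H/(1+e_p)·log₁₀(t₂/t₁)
S_s = 0.035×3.9/(1+0.95)×log₁₀(66.2/4.6)
    = 0.07 × 1.158 = 0.08107 m

S_s ≈ 81.1 mm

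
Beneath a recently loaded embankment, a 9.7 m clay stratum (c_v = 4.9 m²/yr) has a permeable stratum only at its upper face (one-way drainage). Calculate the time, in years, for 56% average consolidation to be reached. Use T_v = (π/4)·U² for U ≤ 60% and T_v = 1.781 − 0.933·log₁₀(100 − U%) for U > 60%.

t ≈ 4.73 years

Drainage path length: H_d = H = 9.7 m (single drainage).
U ≤ 60%: T_v = (π/4)·U² = (π/4)×0.56² = 0.2463.
t = T_v·H_d²/c_v = 0.2463×9.7²/4.9 = 4.729 years.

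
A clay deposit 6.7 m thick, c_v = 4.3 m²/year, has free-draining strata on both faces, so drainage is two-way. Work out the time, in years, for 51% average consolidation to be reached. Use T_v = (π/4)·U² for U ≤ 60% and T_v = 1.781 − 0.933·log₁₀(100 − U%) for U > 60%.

Drainage path length: H_d = H/2 = 3.35 m (double drainage).
U ≤ 60%: T_v = (π/4)·U² = (π/4)×0.51² = 0.20428.
t = T_v·H_d²/c_v = 0.20428×3.35²/4.3 = 0.5331 years.

t ≈ 0.533 years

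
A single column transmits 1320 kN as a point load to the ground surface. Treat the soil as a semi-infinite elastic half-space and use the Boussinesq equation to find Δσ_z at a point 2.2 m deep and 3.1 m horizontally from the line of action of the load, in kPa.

Boussinesq vertical stress below a point load on an elastic half-space:
Δσ_z = 3P/(2πz²) · [1 + (r/z)²]^(−5/2)
r/z = 3.1/2.2 = 1.4091; [1+(r/z)²]^(−5/2) = 0.06493.
Δσ_z = 3×1320/(2π×2.2²) × 0.06493 = 130.22 × 0.06493 = 8.455 kPa

Δσ_z ≈ 8.46 kPa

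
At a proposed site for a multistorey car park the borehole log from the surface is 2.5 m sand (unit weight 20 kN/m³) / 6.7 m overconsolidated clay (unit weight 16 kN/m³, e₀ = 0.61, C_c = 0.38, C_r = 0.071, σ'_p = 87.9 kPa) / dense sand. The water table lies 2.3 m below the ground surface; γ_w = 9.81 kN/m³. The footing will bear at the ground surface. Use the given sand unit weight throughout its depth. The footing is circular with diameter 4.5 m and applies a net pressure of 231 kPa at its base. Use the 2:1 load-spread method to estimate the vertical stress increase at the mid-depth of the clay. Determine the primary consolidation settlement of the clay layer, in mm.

S_c ≈ 201 mm

Mid-depth of clay below the ground surface: z = 2.5 + 6.7/2 = 5.85 m.
Total vertical stress at mid-clay: σ_v = 20×2.5 + 16×3.35 = 103.6 kPa.
Pore pressure: u = 9.81×(5.85 − 2.3) = 34.825 kPa.
Initial effective stress: σ'_0 = σ_v − u = 103.6 − 34.825 = 68.775 kPa.
Stress increase at mid-clay by the 2:1 spreading method:
Δσ ≈ qD²/(D+z)² = 231×4.5²/(4.5+5.85)² = 43.667 kPa
Final effective stress: σ'_f = 68.775 + 43.667 = 112.44 kPa.
σ'_f = 112.44 > σ'_p = 87.9 kPa, so the stress path crosses the preconsolidation pressure — recompression up to σ'_p, then virgin compression beyond:
S_c = H/(1+e₀)·[C_r·log₁₀(σ'_p/σ'_0) + C_c·log₁₀(σ'_f/σ'_p)]
    = 6.7/1.61 × [0.071×log₁₀(87.9/68.775) + 0.38×log₁₀(112.44/87.9)]
    = 4.1615 × [0.0075656 + 0.040634] = 0.2006 m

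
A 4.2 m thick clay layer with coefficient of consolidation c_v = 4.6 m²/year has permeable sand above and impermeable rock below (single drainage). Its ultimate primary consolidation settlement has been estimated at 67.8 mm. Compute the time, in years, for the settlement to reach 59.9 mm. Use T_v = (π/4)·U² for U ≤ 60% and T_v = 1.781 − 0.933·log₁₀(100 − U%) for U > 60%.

Drainage path length: H_d = H = 4.2 m (single drainage).
U = S(t)/S_ult = 59.9/67.8 = 0.8835.
U > 60%: T_v = 1.781 − 0.933·log₁₀(100 − 88.348) = 0.78605.
t = T_v·H_d²/c_v = 0.78605×4.2²/4.6 = 3.014 years.

t ≈ 3.01 years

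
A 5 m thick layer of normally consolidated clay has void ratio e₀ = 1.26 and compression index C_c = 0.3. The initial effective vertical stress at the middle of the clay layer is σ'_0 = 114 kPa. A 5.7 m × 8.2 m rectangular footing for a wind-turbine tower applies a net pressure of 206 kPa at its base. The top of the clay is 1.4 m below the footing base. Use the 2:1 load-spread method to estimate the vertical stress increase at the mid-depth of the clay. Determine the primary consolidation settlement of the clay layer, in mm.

S_c ≈ 158 mm

Mid-depth of clay below the footing base: z = 1.4 + 5/2 = 3.9 m.
Stress increase at mid-clay by the 2:1 spreading method:
Δσ = qBL/((B+z)(L+z)) = 206×5.7×8.2/((5.7+3.9)(8.2+3.9)) = 82.889 kPa
Final effective stress: σ'_f = σ'_0 + Δσ = 114 + 82.889 = 196.89 kPa.
Normally consolidated clay, so the full stress increment lies on the virgin compression line:
S_c = C_c·H/(1+e₀)·log₁₀(σ'_f/σ'_0) = 0.3×5/(1+1.26)×log₁₀(196.89/114)
    = 0.66372 × 0.23732 = 0.1575 m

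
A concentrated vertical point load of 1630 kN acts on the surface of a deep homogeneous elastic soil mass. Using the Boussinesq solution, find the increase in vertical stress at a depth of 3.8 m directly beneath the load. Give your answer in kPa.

Boussinesq vertical stress below a point load on an elastic half-space:
Δσ_z = 3P/(2πz²) · [1 + (r/z)²]^(−5/2)
r/z = 0/3.8 = 0; [1+(r/z)²]^(−5/2) = 1.
Δσ_z = 3×1630/(2π×3.8²) × 1 = 53.897 × 1 = 53.9 kPa

Δσ_z ≈ 53.9 kPa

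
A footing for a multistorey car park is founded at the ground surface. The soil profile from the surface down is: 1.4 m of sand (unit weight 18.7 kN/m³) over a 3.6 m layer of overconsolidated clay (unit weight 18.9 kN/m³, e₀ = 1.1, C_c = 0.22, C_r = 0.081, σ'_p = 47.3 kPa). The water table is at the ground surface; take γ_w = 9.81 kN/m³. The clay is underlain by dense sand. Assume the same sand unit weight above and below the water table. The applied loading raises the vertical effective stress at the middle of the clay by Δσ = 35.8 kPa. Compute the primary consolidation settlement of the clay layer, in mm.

S_c ≈ 81 mm

Mid-depth of clay below the ground surface: z = 1.4 + 3.6/2 = 3.2 m.
Total vertical stress at mid-clay: σ_v = 18.7×1.4 + 18.9×1.8 = 60.2 kPa.
Pore pressure: u = 9.81×(3.2 − 0) = 31.392 kPa.
Initial effective stress: σ'_0 = σ_v − u = 60.2 − 31.392 = 28.808 kPa.
Final effective stress: σ'_f = 28.808 + 35.8 = 64.608 kPa.
σ'_f = 64.608 > σ'_p = 47.3 kPa, so the stress path crosses the preconsolidation pressure — recompression up to σ'_p, then virgin compression beyond:
S_c = H/(1+e₀)·[C_r·log₁₀(σ'_p/σ'_0) + C_c·log₁₀(σ'_f/σ'_p)]
    = 3.6/2.1 × [0.081×log₁₀(47.3/28.808) + 0.22×log₁₀(64.608/47.3)]
    = 1.7143 × [0.017443 + 0.029794] = 0.08098 m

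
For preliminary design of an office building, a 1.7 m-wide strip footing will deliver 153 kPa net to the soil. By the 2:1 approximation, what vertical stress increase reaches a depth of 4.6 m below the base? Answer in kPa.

By the 2:1 method the load spreads at 1 horizontal : 2 vertical, so at depth z the loaded area has grown by z in each plan dimension:
Δσ = qB/(B+z) = 153×1.7/(1.7+4.6) = 41.286 kPa

Δσ_z ≈ 41.3 kPa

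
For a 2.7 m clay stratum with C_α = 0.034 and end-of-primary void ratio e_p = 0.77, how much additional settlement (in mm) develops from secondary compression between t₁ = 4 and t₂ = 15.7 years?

S_s ≈ 30.8 mm

Secondary compression: S_s = C_α·H/(1+e_p)·log₁₀(t₂/t₁)
S_s = 0.034×2.7/(1+0.77)×log₁₀(15.7/4)
    = 0.05186 × 0.5938 = 0.0308 m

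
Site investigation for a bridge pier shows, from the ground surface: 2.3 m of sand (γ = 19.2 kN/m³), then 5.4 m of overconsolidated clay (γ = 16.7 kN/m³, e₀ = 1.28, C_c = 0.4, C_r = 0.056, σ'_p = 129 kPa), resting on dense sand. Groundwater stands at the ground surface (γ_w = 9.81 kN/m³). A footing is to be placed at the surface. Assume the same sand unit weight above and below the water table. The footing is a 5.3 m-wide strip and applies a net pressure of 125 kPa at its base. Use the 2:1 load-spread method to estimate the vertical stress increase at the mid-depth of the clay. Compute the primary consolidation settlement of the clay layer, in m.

S_c ≈ 0.055 m

Mid-depth of clay below the ground surface: z = 2.3 + 5.4/2 = 5 m.
Total vertical stress at mid-clay: σ_v = 19.2×2.3 + 16.7×2.7 = 89.25 kPa.
Pore pressure: u = 9.81×(5 − 0) = 49.05 kPa.
Initial effective stress: σ'_0 = σ_v − u = 89.25 − 49.05 = 40.2 kPa.
Stress increase at mid-clay by the 2:1 spreading method:
Δσ = qB/(B+z) = 125×5.3/(5.3+5) = 64.32 kPa
Final effective stress: σ'_f = 40.2 + 64.32 = 104.52 kPa.
σ'_f = 104.52 ≤ σ'_p = 129 kPa, so the clay remains overconsolidated and only the recompression index applies:
S_c = C_r·H/(1+e₀)·log₁₀(σ'_f/σ'_0) = 0.056×5.4/2.28×log₁₀(104.52/40.2)
    = 0.13263 × 0.41497 = 0.05504 m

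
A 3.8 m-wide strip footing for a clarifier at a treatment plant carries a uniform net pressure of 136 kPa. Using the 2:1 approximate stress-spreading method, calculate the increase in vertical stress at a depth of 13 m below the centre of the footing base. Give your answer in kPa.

By the 2:1 method the load spreads at 1 horizontal : 2 vertical, so at depth z the loaded area has grown by z in each plan dimension:
Δσ = qB/(B+z) = 136×3.8/(3.8+13) = 30.762 kPa

Δσ_z ≈ 30.8 kPa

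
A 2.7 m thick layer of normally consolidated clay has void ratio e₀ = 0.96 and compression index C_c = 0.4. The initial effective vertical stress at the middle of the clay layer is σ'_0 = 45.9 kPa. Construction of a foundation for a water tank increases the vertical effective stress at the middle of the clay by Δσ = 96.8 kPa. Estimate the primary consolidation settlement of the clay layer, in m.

Final effective stress: σ'_f = σ'_0 + Δσ = 45.9 + 96.8 = 142.7 kPa.
Normally consolidated clay, so the full stress increment lies on the virgin compression line:
S_c = C_c·H/(1+e₀)·log₁₀(σ'_f/σ'_0) = 0.4×2.7/(1+0.96)×log₁₀(142.7/45.9)
    = 0.55102 × 0.49261 = 0.2714 m

S_c ≈ 0.271 m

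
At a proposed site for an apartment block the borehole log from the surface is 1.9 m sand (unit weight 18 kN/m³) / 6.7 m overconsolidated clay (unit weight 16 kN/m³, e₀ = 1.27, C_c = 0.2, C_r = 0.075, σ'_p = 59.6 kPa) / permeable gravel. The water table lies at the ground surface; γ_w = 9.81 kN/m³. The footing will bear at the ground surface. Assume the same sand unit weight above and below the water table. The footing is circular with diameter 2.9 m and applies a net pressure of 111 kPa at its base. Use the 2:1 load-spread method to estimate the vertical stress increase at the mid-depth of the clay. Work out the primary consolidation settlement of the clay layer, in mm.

Mid-depth of clay below the ground surface: z = 1.9 + 6.7/2 = 5.25 m.
Total vertical stress at mid-clay: σ_v = 18×1.9 + 16×3.35 = 87.8 kPa.
Pore pressure: u = 9.81×(5.25 − 0) = 51.503 kPa.
Initial effective stress: σ'_0 = σ_v − u = 87.8 − 51.503 = 36.297 kPa.
Stress increase at mid-clay by the 2:1 spreading method:
Δσ ≈ qD²/(D+z)² = 111×2.9²/(2.9+5.25)² = 14.054 kPa
Final effective stress: σ'_f = 36.297 + 14.054 = 50.351 kPa.
σ'_f = 50.351 ≤ σ'_p = 59.6 kPa, so the clay remains overconsolidated and only the recompression index applies:
S_c = C_r·H/(1+e₀)·log₁₀(σ'_f/σ'_0) = 0.075×6.7/2.27×log₁₀(50.351/36.297)
    = 0.22136 × 0.14214 = 0.03146 m

S_c ≈ 31.5 mm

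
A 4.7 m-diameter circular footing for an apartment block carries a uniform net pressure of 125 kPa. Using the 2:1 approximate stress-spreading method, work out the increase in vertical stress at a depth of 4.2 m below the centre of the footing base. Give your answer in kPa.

By the 2:1 method the load spreads at 1 horizontal : 2 vertical, so at depth z the loaded area has grown by z in each plan dimension:
Δσ ≈ qD²/(D+z)² = 125×4.7²/(4.7+4.2)² = 34.86 kPa

Δσ_z ≈ 34.9 kPa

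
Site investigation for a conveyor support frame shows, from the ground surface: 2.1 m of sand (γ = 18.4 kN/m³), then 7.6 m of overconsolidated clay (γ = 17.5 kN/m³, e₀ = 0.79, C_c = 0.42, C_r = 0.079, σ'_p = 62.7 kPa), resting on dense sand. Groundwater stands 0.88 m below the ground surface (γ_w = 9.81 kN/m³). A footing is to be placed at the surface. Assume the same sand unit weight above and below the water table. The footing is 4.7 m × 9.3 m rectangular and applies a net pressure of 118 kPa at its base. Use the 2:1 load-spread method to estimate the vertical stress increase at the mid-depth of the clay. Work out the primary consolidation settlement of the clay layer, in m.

S_c ≈ 0.278 m

Mid-depth of clay below the ground surface: z = 2.1 + 7.6/2 = 5.9 m.
Total vertical stress at mid-clay: σ_v = 18.4×2.1 + 17.5×3.8 = 105.14 kPa.
Pore pressure: u = 9.81×(5.9 − 0.88) = 49.246 kPa.
Initial effective stress: σ'_0 = σ_v − u = 105.14 − 49.246 = 55.894 kPa.
Stress increase at mid-clay by the 2:1 spreading method:
Δσ = qBL/((B+z)(L+z)) = 118×4.7×9.3/((4.7+5.9)(9.3+5.9)) = 32.012 kPa
Final effective stress: σ'_f = 55.894 + 32.012 = 87.906 kPa.
σ'_f = 87.906 > σ'_p = 62.7 kPa, so the stress path crosses the preconsolidation pressure — recompression up to σ'_p, then virgin compression beyond:
S_c = H/(1+e₀)·[C_r·log₁₀(σ'_p/σ'_0) + C_c·log₁₀(σ'_f/σ'_p)]
    = 7.6/1.79 × [0.079×log₁₀(62.7/55.894) + 0.42×log₁₀(87.906/62.7)]
    = 4.2458 × [0.0039423 + 0.061635] = 0.2784 m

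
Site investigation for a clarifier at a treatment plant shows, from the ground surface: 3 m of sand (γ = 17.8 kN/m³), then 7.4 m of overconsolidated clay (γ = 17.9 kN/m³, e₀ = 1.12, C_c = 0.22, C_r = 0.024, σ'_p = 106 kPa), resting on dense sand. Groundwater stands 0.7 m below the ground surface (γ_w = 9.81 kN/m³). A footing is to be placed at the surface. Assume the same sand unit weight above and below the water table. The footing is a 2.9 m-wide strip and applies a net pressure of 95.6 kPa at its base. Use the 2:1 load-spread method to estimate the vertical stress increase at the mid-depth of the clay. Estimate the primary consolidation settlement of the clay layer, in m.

S_c ≈ 0.0141 m

Mid-depth of clay below the ground surface: z = 3 + 7.4/2 = 6.7 m.
Total vertical stress at mid-clay: σ_v = 17.8×3 + 17.9×3.7 = 119.63 kPa.
Pore pressure: u = 9.81×(6.7 − 0.7) = 58.86 kPa.
Initial effective stress: σ'_0 = σ_v − u = 119.63 − 58.86 = 60.77 kPa.
Stress increase at mid-clay by the 2:1 spreading method:
Δσ = qB/(B+z) = 95.6×2.9/(2.9+6.7) = 28.879 kPa
Final effective stress: σ'_f = 60.77 + 28.879 = 89.649 kPa.
σ'_f = 89.649 ≤ σ'_p = 106 kPa, so the clay remains overconsolidated and only the recompression index applies:
S_c = C_r·H/(1+e₀)·log₁₀(σ'_f/σ'_0) = 0.024×7.4/2.12×log₁₀(89.649/60.77)
    = 0.083774 × 0.16886 = 0.01415 m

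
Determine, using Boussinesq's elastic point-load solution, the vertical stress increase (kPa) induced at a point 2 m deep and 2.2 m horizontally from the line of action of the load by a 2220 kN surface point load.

Δσ_z ≈ 36.5 kPa

Boussinesq vertical stress below a point load on an elastic half-space:
Δσ_z = 3P/(2πz²) · [1 + (r/z)²]^(−5/2)
r/z = 2.2/2 = 1.1; [1+(r/z)²]^(−5/2) = 0.13773.
Δσ_z = 3×2220/(2π×2²) × 0.13773 = 264.99 × 0.13773 = 36.5 kPa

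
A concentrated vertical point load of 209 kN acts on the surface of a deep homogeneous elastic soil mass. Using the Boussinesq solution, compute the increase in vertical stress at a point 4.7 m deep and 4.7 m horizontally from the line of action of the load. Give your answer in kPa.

Δσ_z ≈ 0.799 kPa

Boussinesq vertical stress below a point load on an elastic half-space:
Δσ_z = 3P/(2πz²) · [1 + (r/z)²]^(−5/2)
r/z = 4.7/4.7 = 1; [1+(r/z)²]^(−5/2) = 0.17678.
Δσ_z = 3×209/(2π×4.7²) × 0.17678 = 4.5174 × 0.17678 = 0.7986 kPa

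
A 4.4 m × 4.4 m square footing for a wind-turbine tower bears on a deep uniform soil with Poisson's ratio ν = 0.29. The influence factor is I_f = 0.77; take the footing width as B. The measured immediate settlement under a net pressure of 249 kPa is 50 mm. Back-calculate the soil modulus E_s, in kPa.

E_s ≈ 15500 kPa

S_e = q·B·(1−ν²)/E_s · I_f  ⇒  E_s = q·B·(1−ν²)·I_f / S_e.
E_s = 249 × 4.4 × 0.9159 × 0.77 / 0.05 = 15450 kPa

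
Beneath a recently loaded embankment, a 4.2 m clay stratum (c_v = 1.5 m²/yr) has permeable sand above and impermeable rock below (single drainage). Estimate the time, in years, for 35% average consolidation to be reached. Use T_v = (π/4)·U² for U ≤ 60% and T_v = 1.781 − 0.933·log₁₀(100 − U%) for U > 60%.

t ≈ 1.13 years

Drainage path length: H_d = H = 4.2 m (single drainage).
U ≤ 60%: T_v = (π/4)·U² = (π/4)×0.35² = 0.096211.
t = T_v·H_d²/c_v = 0.096211×4.2²/1.5 = 1.131 years.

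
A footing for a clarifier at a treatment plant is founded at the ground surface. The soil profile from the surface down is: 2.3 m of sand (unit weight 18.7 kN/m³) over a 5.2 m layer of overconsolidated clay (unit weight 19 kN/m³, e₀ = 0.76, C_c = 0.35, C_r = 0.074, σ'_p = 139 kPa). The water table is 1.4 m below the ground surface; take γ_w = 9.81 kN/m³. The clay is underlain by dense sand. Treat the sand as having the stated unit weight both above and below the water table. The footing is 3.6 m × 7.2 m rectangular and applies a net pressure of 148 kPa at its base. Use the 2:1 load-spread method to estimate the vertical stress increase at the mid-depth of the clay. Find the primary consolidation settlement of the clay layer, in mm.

S_c ≈ 47.1 mm

Mid-depth of clay below the ground surface: z = 2.3 + 5.2/2 = 4.9 m.
Total vertical stress at mid-clay: σ_v = 18.7×2.3 + 19×2.6 = 92.41 kPa.
Pore pressure: u = 9.81×(4.9 − 1.4) = 34.335 kPa.
Initial effective stress: σ'_0 = σ_v − u = 92.41 − 34.335 = 58.075 kPa.
Stress increase at mid-clay by the 2:1 spreading method:
Δσ = qBL/((B+z)(L+z)) = 148×3.6×7.2/((3.6+4.9)(7.2+4.9)) = 37.299 kPa
Final effective stress: σ'_f = 58.075 + 37.299 = 95.374 kPa.
σ'_f = 95.374 ≤ σ'_p = 139 kPa, so the clay remains overconsolidated and only the recompression index applies:
S_c = C_r·H/(1+e₀)·log₁₀(σ'_f/σ'_0) = 0.074×5.2/1.76×log₁₀(95.374/58.075)
    = 0.21863 × 0.21544 = 0.0471 m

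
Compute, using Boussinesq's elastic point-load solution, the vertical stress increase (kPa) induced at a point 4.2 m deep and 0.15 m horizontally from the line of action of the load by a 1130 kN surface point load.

Δσ_z ≈ 30.5 kPa

Boussinesq vertical stress below a point load on an elastic half-space:
Δσ_z = 3P/(2πz²) · [1 + (r/z)²]^(−5/2)
r/z = 0.15/4.2 = 0.035714; [1+(r/z)²]^(−5/2) = 0.99682.
Δσ_z = 3×1130/(2π×4.2²) × 0.99682 = 30.586 × 0.99682 = 30.49 kPa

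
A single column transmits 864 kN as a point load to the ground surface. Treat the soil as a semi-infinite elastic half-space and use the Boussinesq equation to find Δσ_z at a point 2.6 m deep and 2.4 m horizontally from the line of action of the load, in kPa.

Δσ_z ≈ 13.1 kPa

Boussinesq vertical stress below a point load on an elastic half-space:
Δσ_z = 3P/(2πz²) · [1 + (r/z)²]^(−5/2)
r/z = 2.4/2.6 = 0.92308; [1+(r/z)²]^(−5/2) = 0.21422.
Δσ_z = 3×864/(2π×2.6²) × 0.21422 = 61.025 × 0.21422 = 13.07 kPa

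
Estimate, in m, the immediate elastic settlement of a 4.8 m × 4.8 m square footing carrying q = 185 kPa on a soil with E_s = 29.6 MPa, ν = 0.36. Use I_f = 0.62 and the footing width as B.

S_e ≈ 0.0162 m

Immediate (elastic) settlement: S_e = q·B·(1−ν²)/E_s · I_f.
E_s = 29.6 MPa = 29600 kPa.
S_e = 185 × 4.8 × (1 − 0.36²) / 29600 × 0.62
    = 185 × 4.8 × 0.8704 / 29600 × 0.62
    = 0.01619 m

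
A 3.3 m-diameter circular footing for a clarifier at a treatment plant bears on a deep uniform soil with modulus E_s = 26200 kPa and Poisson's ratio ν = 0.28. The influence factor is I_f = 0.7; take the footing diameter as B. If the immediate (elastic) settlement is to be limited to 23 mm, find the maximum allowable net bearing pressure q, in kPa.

S_e = q·B·(1−ν²)/E_s · I_f  ⇒  q = S_e·E_s / (B·(1−ν²)·I_f).
q = 0.023 × 26200 / (3.3 × 0.9216 × 0.7) = 283.1 kPa

q ≈ 283 kPa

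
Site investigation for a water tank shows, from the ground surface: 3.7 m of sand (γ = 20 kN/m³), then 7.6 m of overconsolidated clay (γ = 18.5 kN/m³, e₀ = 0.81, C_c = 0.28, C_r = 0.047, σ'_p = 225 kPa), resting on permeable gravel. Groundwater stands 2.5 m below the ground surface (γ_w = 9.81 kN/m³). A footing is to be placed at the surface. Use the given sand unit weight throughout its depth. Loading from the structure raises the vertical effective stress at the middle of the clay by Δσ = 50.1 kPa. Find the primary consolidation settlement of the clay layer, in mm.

Mid-depth of clay below the ground surface: z = 3.7 + 7.6/2 = 7.5 m.
Total vertical stress at mid-clay: σ_v = 20×3.7 + 18.5×3.8 = 144.3 kPa.
Pore pressure: u = 9.81×(7.5 − 2.5) = 49.05 kPa.
Initial effective stress: σ'_0 = σ_v − u = 144.3 − 49.05 = 95.25 kPa.
Final effective stress: σ'_f = 95.25 + 50.1 = 145.35 kPa.
σ'_f = 145.35 ≤ σ'_p = 225 kPa, so the clay remains overconsolidated and only the recompression index applies:
S_c = C_r·H/(1+e₀)·log₁₀(σ'_f/σ'_0) = 0.047×7.6/1.81×log₁₀(145.35/95.25)
    = 0.19735 × 0.18355 = 0.03622 m

S_c ≈ 36.2 mm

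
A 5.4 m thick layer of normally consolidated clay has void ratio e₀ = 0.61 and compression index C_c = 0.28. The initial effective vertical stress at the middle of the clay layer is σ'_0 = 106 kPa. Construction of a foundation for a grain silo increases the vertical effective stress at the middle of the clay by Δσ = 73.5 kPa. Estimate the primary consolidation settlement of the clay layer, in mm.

S_c ≈ 215 mm

Final effective stress: σ'_f = σ'_0 + Δσ = 106 + 73.5 = 179.5 kPa.
Normally consolidated clay, so the full stress increment lies on the virgin compression line:
S_c = C_c·H/(1+e₀)·log₁₀(σ'_f/σ'_0) = 0.28×5.4/(1+0.61)×log₁₀(179.5/106)
    = 0.93913 × 0.22876 = 0.2148 m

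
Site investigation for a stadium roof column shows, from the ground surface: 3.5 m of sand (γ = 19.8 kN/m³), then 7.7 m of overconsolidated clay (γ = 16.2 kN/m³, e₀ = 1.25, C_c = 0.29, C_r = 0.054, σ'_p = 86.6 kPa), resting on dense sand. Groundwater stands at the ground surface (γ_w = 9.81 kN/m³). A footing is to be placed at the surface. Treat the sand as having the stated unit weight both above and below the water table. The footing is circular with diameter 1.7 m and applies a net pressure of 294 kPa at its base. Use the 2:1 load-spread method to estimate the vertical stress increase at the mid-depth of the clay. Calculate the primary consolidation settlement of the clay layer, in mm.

Mid-depth of clay below the ground surface: z = 3.5 + 7.7/2 = 7.35 m.
Total vertical stress at mid-clay: σ_v = 19.8×3.5 + 16.2×3.85 = 131.67 kPa.
Pore pressure: u = 9.81×(7.35 − 0) = 72.103 kPa.
Initial effective stress: σ'_0 = σ_v − u = 131.67 − 72.103 = 59.567 kPa.
Stress increase at mid-clay by the 2:1 spreading method:
Δσ ≈ qD²/(D+z)² = 294×1.7²/(1.7+7.35)² = 10.374 kPa
Final effective stress: σ'_f = 59.567 + 10.374 = 69.941 kPa.
σ'_f = 69.941 ≤ σ'_p = 86.6 kPa, so the clay remains overconsolidated and only the recompression index applies:
S_c = C_r·H/(1+e₀)·log₁₀(σ'_f/σ'_0) = 0.054×7.7/2.25×log₁₀(69.941/59.567)
    = 0.1848 × 0.069726 = 0.01289 m

S_c ≈ 12.9 mm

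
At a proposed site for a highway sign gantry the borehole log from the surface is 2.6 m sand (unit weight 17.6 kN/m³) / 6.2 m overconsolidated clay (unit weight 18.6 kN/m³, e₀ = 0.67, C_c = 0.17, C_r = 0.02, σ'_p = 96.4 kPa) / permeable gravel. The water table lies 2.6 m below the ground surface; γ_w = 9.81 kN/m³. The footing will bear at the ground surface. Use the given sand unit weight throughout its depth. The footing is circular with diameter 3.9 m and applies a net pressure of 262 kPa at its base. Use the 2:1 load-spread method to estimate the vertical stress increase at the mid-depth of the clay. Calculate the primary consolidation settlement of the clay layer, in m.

Mid-depth of clay below the ground surface: z = 2.6 + 6.2/2 = 5.7 m.
Total vertical stress at mid-clay: σ_v = 17.6×2.6 + 18.6×3.1 = 103.42 kPa.
Pore pressure: u = 9.81×(5.7 − 2.6) = 30.411 kPa.
Initial effective stress: σ'_0 = σ_v − u = 103.42 − 30.411 = 73.009 kPa.
Stress increase at mid-clay by the 2:1 spreading method:
Δσ ≈ qD²/(D+z)² = 262×3.9²/(3.9+5.7)² = 43.24 kPa
Final effective stress: σ'_f = 73.009 + 43.24 = 116.25 kPa.
σ'_f = 116.25 > σ'_p = 96.4 kPa, so the stress path crosses the preconsolidation pressure — recompression up to σ'_p, then virgin compression beyond:
S_c = H/(1+e₀)·[C_r·log₁₀(σ'_p/σ'_0) + C_c·log₁₀(σ'_f/σ'_p)]
    = 6.2/1.67 × [0.02×log₁₀(96.4/73.009) + 0.17×log₁₀(116.25/96.4)]
    = 3.7126 × [0.002414 + 0.013824] = 0.06029 m

S_c ≈ 0.0603 m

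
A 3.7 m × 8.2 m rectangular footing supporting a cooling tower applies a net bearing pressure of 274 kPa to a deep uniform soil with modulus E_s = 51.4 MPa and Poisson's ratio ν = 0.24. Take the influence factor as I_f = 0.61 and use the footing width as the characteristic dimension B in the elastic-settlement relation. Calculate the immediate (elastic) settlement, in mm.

Immediate (elastic) settlement: S_e = q·B·(1−ν²)/E_s · I_f.
E_s = 51.4 MPa = 51400 kPa.
S_e = 274 × 3.7 × (1 − 0.24²) / 51400 × 0.61
    = 274 × 3.7 × 0.9424 / 51400 × 0.61
    = 0.01134 m = 11.34 mm

S_e ≈ 11.3 mm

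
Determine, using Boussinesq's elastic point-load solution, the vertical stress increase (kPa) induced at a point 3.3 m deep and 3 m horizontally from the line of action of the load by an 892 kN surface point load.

Δσ_z ≈ 8.67 kPa

Boussinesq vertical stress below a point load on an elastic half-space:
Δσ_z = 3P/(2πz²) · [1 + (r/z)²]^(−5/2)
r/z = 3/3.3 = 0.90909; [1+(r/z)²]^(−5/2) = 0.22181.
Δσ_z = 3×892/(2π×3.3²) × 0.22181 = 39.109 × 0.22181 = 8.675 kPa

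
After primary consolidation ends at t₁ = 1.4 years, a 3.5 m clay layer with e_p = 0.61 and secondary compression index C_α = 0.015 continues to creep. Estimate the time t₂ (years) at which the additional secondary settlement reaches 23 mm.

t₂ ≈ 7.1 years

S_s = C_α·H/(1+e_p)·log₁₀(t₂/t₁) ⇒ log₁₀(t₂/t₁) = S_s·(1+e_p)/(C_α·H).
log₁₀(t₂/t₁) = 0.023 × (1+0.61) / (0.015×3.5) = 0.7053
t₂ = t₁ × 10^0.7053 = 1.4 × 5.074 = 7.103 years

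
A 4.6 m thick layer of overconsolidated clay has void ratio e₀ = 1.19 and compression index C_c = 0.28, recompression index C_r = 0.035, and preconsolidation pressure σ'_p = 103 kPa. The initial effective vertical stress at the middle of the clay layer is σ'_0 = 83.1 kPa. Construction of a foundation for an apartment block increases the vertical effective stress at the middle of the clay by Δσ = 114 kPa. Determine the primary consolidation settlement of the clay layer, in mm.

S_c ≈ 173 mm

Final effective stress: σ'_f = 83.1 + 114 = 197.1 kPa.
σ'_f = 197.1 > σ'_p = 103 kPa, so the stress path crosses the preconsolidation pressure — recompression up to σ'_p, then virgin compression beyond:
S_c = H/(1+e₀)·[C_r·log₁₀(σ'_p/σ'_0) + C_c·log₁₀(σ'_f/σ'_p)]
    = 4.6/2.19 × [0.035×log₁₀(103/83.1) + 0.28×log₁₀(197.1/103)]
    = 2.1005 × [0.0032633 + 0.078918] = 0.1726 m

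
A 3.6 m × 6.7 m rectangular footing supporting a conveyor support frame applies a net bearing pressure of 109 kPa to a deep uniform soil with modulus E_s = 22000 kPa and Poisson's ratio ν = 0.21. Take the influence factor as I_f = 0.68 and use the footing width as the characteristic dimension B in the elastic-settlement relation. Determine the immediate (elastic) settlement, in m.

S_e ≈ 0.0116 m

Immediate (elastic) settlement: S_e = q·B·(1−ν²)/E_s · I_f.
S_e = 109 × 3.6 × (1 − 0.21²) / 22000 × 0.68
    = 109 × 3.6 × 0.9559 / 22000 × 0.68
    = 0.01159 m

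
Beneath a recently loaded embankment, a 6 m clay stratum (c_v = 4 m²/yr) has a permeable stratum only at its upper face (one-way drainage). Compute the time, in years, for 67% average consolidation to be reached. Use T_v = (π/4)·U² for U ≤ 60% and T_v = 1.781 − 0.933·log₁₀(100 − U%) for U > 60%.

t ≈ 3.28 years

Drainage path length: H_d = H = 6 m (single drainage).
U > 60%: T_v = 1.781 − 0.933·log₁₀(100 − 67) = 0.36423.
t = T_v·H_d²/c_v = 0.36423×6²/4 = 3.278 years.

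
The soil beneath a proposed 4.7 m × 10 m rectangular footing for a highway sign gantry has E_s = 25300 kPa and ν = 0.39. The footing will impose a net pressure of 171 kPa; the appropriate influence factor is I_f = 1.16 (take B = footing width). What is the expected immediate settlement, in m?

Immediate (elastic) settlement: S_e = q·B·(1−ν²)/E_s · I_f.
S_e = 171 × 4.7 × (1 − 0.39²) / 25300 × 1.16
    = 171 × 4.7 × 0.8479 / 25300 × 1.16
    = 0.03124 m

S_e ≈ 0.0312 m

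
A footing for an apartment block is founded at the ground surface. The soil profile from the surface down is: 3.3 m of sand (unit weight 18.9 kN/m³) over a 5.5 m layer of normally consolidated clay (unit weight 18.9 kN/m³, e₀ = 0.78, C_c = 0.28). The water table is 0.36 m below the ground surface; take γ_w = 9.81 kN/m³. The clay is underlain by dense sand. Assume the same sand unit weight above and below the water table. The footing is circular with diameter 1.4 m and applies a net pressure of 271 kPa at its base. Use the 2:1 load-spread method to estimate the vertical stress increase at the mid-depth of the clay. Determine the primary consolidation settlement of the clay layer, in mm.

S_c ≈ 56.9 mm

Mid-depth of clay below the ground surface: z = 3.3 + 5.5/2 = 6.05 m.
Total vertical stress at mid-clay: σ_v = 18.9×3.3 + 18.9×2.75 = 114.34 kPa.
Pore pressure: u = 9.81×(6.05 − 0.36) = 55.819 kPa.
Initial effective stress: σ'_0 = σ_v − u = 114.34 − 55.819 = 58.521 kPa.
Stress increase at mid-clay by the 2:1 spreading method:
Δσ ≈ qD²/(D+z)² = 271×1.4²/(1.4+6.05)² = 9.57 kPa
Final effective stress: σ'_f = σ'_0 + Δσ = 58.521 + 9.57 = 68.091 kPa.
Normally consolidated clay, so the full stress increment lies on the virgin compression line:
S_c = C_c·H/(1+e₀)·log₁₀(σ'_f/σ'_0) = 0.28×5.5/(1+0.78)×log₁₀(68.091/58.521)
    = 0.86517 × 0.065778 = 0.05691 m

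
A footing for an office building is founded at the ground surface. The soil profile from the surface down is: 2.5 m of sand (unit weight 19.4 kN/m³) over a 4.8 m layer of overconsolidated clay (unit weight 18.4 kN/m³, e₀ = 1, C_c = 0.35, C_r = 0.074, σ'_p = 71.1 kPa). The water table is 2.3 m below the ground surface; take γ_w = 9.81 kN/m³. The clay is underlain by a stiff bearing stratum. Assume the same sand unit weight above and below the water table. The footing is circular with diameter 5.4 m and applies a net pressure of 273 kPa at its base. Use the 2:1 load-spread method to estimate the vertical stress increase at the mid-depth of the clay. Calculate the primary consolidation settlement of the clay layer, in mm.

S_c ≈ 257 mm

Mid-depth of clay below the ground surface: z = 2.5 + 4.8/2 = 4.9 m.
Total vertical stress at mid-clay: σ_v = 19.4×2.5 + 18.4×2.4 = 92.66 kPa.
Pore pressure: u = 9.81×(4.9 − 2.3) = 25.506 kPa.
Initial effective stress: σ'_0 = σ_v − u = 92.66 − 25.506 = 67.154 kPa.
Stress increase at mid-clay by the 2:1 spreading method:
Δσ ≈ qD²/(D+z)² = 273×5.4²/(5.4+4.9)² = 75.037 kPa
Final effective stress: σ'_f = 67.154 + 75.037 = 142.19 kPa.
σ'_f = 142.19 > σ'_p = 71.1 kPa, so the stress path crosses the preconsolidation pressure — recompression up to σ'_p, then virgin compression beyond:
S_c = H/(1+e₀)·[C_r·log₁₀(σ'_p/σ'_0) + C_c·log₁₀(σ'_f/σ'_p)]
    = 4.8/2 × [0.074×log₁₀(71.1/67.154) + 0.35×log₁₀(142.19/71.1)]
    = 2.4 × [0.001835 + 0.10535] = 0.2572 m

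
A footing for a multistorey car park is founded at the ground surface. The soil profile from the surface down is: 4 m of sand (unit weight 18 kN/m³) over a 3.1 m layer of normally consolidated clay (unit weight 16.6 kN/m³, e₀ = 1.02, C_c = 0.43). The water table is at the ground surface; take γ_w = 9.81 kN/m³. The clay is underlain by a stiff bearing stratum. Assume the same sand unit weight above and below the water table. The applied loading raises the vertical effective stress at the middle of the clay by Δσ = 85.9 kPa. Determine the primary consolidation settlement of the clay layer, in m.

S_c ≈ 0.313 m

Mid-depth of clay below the ground surface: z = 4 + 3.1/2 = 5.55 m.
Total vertical stress at mid-clay: σ_v = 18×4 + 16.6×1.55 = 97.73 kPa.
Pore pressure: u = 9.81×(5.55 − 0) = 54.446 kPa.
Initial effective stress: σ'_0 = σ_v − u = 97.73 − 54.446 = 43.284 kPa.
Final effective stress: σ'_f = σ'_0 + Δσ = 43.284 + 85.9 = 129.18 kPa.
Normally consolidated clay, so the full stress increment lies on the virgin compression line:
S_c = C_c·H/(1+e₀)·log₁₀(σ'_f/σ'_0) = 0.43×3.1/(1+1.02)×log₁₀(129.18/43.284)
    = 0.6599 × 0.47487 = 0.3134 m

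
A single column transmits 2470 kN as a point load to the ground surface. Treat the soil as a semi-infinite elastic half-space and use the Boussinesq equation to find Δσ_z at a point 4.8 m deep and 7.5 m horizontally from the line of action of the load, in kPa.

Δσ_z ≈ 2.33 kPa

Boussinesq vertical stress below a point load on an elastic half-space:
Δσ_z = 3P/(2πz²) · [1 + (r/z)²]^(−5/2)
r/z = 7.5/4.8 = 1.5625; [1+(r/z)²]^(−5/2) = 0.045516.
Δσ_z = 3×2470/(2π×4.8²) × 0.045516 = 51.187 × 0.045516 = 2.33 kPa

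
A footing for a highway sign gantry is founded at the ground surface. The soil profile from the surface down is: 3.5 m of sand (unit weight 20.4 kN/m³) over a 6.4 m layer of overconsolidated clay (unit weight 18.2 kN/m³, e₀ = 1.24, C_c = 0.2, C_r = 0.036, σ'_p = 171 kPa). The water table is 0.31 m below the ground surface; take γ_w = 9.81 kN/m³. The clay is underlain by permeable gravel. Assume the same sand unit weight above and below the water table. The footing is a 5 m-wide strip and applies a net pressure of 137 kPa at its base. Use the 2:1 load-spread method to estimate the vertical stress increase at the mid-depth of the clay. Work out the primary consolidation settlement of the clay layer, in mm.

Mid-depth of clay below the ground surface: z = 3.5 + 6.4/2 = 6.7 m.
Total vertical stress at mid-clay: σ_v = 20.4×3.5 + 18.2×3.2 = 129.64 kPa.
Pore pressure: u = 9.81×(6.7 − 0.31) = 62.686 kPa.
Initial effective stress: σ'_0 = σ_v − u = 129.64 − 62.686 = 66.954 kPa.
Stress increase at mid-clay by the 2:1 spreading method:
Δσ = qB/(B+z) = 137×5/(5+6.7) = 58.547 kPa
Final effective stress: σ'_f = 66.954 + 58.547 = 125.5 kPa.
σ'_f = 125.5 ≤ σ'_p = 171 kPa, so the clay remains overconsolidated and only the recompression index applies:
S_c = C_r·H/(1+e₀)·log₁₀(σ'_f/σ'_0) = 0.036×6.4/2.24×log₁₀(125.5/66.954)
    = 0.10286 × 0.27287 = 0.02807 m

S_c ≈ 28.1 mm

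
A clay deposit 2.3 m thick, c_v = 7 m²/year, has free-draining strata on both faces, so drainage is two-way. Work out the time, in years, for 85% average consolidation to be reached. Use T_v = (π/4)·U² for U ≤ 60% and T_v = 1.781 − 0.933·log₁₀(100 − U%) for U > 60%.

t ≈ 0.129 years

Drainage path length: H_d = H/2 = 1.15 m (double drainage).
U > 60%: T_v = 1.781 − 0.933·log₁₀(100 − 85) = 0.68371.
t = T_v·H_d²/c_v = 0.68371×1.15²/7 = 0.1292 years.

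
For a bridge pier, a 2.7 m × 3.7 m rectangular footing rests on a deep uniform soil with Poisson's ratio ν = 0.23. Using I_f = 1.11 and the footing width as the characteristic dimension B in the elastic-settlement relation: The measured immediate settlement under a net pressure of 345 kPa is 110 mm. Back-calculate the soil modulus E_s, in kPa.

S_e = q·B·(1−ν²)/E_s · I_f  ⇒  E_s = q·B·(1−ν²)·I_f / S_e.
E_s = 345 × 2.7 × 0.9471 × 1.11 / 0.11 = 8902 kPa

E_s ≈ 8900 kPa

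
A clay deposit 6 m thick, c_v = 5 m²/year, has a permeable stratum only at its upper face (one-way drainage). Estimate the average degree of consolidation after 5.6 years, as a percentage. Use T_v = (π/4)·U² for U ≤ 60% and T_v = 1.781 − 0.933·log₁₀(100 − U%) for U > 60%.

Drainage path length: H_d = H = 6 m (single drainage).
T_v = c_v·t/H_d² = 5×5.6/6² = 0.77778.
T_v = 0.77778 corresponds to the U > 60% branch:
U = 1 − 10^((1.781 − T_v)/0.933)/100 = 0.8811

U ≈ 88.1 %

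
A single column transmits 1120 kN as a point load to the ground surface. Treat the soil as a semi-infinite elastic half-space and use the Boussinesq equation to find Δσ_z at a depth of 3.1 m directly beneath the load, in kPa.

Δσ_z ≈ 55.6 kPa

Boussinesq vertical stress below a point load on an elastic half-space:
Δσ_z = 3P/(2πz²) · [1 + (r/z)²]^(−5/2)
r/z = 0/3.1 = 0; [1+(r/z)²]^(−5/2) = 1.
Δσ_z = 3×1120/(2π×3.1²) × 1 = 55.646 × 1 = 55.65 kPa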